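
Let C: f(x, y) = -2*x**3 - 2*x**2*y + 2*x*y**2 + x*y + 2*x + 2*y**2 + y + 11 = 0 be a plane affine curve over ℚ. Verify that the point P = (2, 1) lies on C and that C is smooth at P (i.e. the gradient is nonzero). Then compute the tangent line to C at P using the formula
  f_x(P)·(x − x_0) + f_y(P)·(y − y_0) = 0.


Tangent line at P: -27*x + 7*y + 47 = 0.

Step 1: f(2, 1) = 0, so P lies on C.
Step 2: partial derivatives
  f_x(x, y) = -6*x**2 - 4*x*y + 2*y**2 + y + 2, f_y(x, y) = -2*x**2 + 4*x*y + x + 4*y + 1.
  f_x(P) = -27, f_y(P) = 7 (gradient nonzero, so P is smooth).
Step 3: tangent line at P: -27·(x − 2) + 7·(y − 1) = 0.
Expanding: -27*x + 7*y + 47 = 0.


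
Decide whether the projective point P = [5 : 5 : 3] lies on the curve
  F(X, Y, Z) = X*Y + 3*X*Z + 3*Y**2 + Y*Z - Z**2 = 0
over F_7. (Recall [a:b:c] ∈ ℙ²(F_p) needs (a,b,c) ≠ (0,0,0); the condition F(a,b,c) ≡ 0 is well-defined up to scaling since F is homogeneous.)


F(5,5,3) ≡ 4 (mod 7); P is NOT on the curve.

Evaluate F(5, 5, 3) term-by-term (mod 7).
  X*Y ↦ 1·5·5·1 = 25
  3*X*Z ↦ 3·5·1·3 = 45
  3*Y**2 ↦ 3·1·25·1 = 75
  Y*Z ↦ 1·1·5·3 = 15
  -Z**2 ↦ -1·1·1·9 = -9
Sum: F(5, 5, 3) = (25) + (45) + (75) + (15) + (-9) = 151.
Reducing mod 7: 151 ≡ 4 (mod 7).
Since F(a, b, c) ≡ 4 ≠ 0 (mod 7), P does NOT lie on the curve.


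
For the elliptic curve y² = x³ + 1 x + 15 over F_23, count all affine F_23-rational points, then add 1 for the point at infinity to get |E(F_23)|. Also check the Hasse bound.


Affine points = {(2, 5), (2, 18), (8, 11), (8, 12), (10, 6), (10, 17), (11, 0), (14, 6), (14, 17), (15, 1), (15, 22), (17, 0), (18, 0), (19, 4), (19, 19), (20, 10), (20, 13), (22, 6), (22, 17)}; affine count = 19; |E(F_23)| = 20.

Discriminant check: Δ ∝ 4a³ + 27b² = 4·1³ + 27·15² = 4·1 + 27·225 ≡ 7 (mod 23). Nonzero ⇒ E is nonsingular.
For each x ∈ F_23, compute rhs = x³ + 1·x + 15 mod 23, then count y ∈ F_23 with y² ≡ rhs.
  x = 0: rhs = 15, matching y values: none (0 points).
  x = 1: rhs = 17, matching y values: none (0 points).
  x = 2: rhs = 2, matching y values: 5, 18 (2 points).
  x = 3: rhs = 22, matching y values: none (0 points).
  x = 4: rhs = 14, matching y values: none (0 points).
  x = 5: rhs = 7, matching y values: none (0 points).
  x = 6: rhs = 7, matching y values: none (0 points).
  x = 7: rhs = 20, matching y values: none (0 points).
  x = 8: rhs = 6, matching y values: 11, 12 (2 points).
  x = 9: rhs = 17, matching y values: none (0 points).
  x = 10: rhs = 13, matching y values: 6, 17 (2 points).
  x = 11: rhs = 0, matching y values: 0 (1 points).
  x = 12: rhs = 7, matching y values: none (0 points).
  x = 13: rhs = 17, matching y values: none (0 points).
  x = 14: rhs = 13, matching y values: 6, 17 (2 points).
  x = 15: rhs = 1, matching y values: 1, 22 (2 points).
  x = 16: rhs = 10, matching y values: none (0 points).
  x = 17: rhs = 0, matching y values: 0 (1 points).
  x = 18: rhs = 0, matching y values: 0 (1 points).
  x = 19: rhs = 16, matching y values: 4, 19 (2 points).
  x = 20: rhs = 8, matching y values: 10, 13 (2 points).
  x = 21: rhs = 5, matching y values: none (0 points).
  x = 22: rhs = 13, matching y values: 6, 17 (2 points).
Total affine count: 19.
Full point count |E(F_23)| = 19 + 1 = 20.
Hasse bound: |20 − (23+1)| = |-4| = 4 ≤ 2√23 ≈ 9.5917 ✓.


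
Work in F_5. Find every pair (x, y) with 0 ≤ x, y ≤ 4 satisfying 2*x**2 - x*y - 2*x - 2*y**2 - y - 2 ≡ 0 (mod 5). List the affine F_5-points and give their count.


Affine F_5-points: {(0, 1), (2, 3), (3, 0), (3, 3), (4, 1), (4, 4)}; count = 6.

For each of the 25 pairs (x, y) ∈ F_5², evaluate f(x, y) mod 5. Record the zeros.
  x = 0: [0↦3, 1↦0, 2↦3, 3↦2, 4↦2]  zeros at y ∈ {1}
  x = 1: [0↦3, 1↦4, 2↦1, 3↦4, 4↦3]  zeros at y ∈ ∅
  x = 2: [0↦2, 1↦2, 2↦3, 3↦0, 4↦3]  zeros at y ∈ {3}
  x = 3: [0↦0, 1↦4, 2↦4, 3↦0, 4↦2]  zeros at y ∈ {0, 3}
  x = 4: [0↦2, 1↦0, 2↦4, 3↦4, 4↦0]  zeros at y ∈ {1, 4}
Collecting zeros: affine points = {(0, 1), (2, 3), (3, 0), (3, 3), (4, 1), (4, 4)}.
Total count |C(F_5)_aff| = 6.


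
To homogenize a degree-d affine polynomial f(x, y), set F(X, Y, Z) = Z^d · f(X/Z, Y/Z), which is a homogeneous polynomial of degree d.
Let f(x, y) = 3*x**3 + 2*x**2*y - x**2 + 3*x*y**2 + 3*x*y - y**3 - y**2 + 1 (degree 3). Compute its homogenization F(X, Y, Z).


F(X, Y, Z) = 3*X**3 + 2*X**2*Y - X**2*Z + 3*X*Y**2 + 3*X*Y*Z - Y**3 - Y**2*Z + Z**3

deg(f) = 3.
Substitute x = X/Z, y = Y/Z into f, then multiply by Z^3.
  monomial 3·x^3·y^0 ↦ 3·X^3·Y^0·Z^0.
  monomial 2·x^2·y^1 ↦ 2·X^2·Y^1·Z^0.
  monomial -1·x^2·y^0 ↦ -1·X^2·Y^0·Z^1.
  monomial 3·x^1·y^2 ↦ 3·X^1·Y^2·Z^0.
  monomial 3·x^1·y^1 ↦ 3·X^1·Y^1·Z^1.
  monomial -1·x^0·y^3 ↦ -1·X^0·Y^3·Z^0.
  monomial -1·x^0·y^2 ↦ -1·X^0·Y^2·Z^1.
  monomial 1·x^0·y^0 ↦ 1·X^0·Y^0·Z^3.
Collecting: F(X, Y, Z) = 3*X**3 + 2*X**2*Y - X**2*Z + 3*X*Y**2 + 3*X*Y*Z - Y**3 - Y**2*Z + Z**3.


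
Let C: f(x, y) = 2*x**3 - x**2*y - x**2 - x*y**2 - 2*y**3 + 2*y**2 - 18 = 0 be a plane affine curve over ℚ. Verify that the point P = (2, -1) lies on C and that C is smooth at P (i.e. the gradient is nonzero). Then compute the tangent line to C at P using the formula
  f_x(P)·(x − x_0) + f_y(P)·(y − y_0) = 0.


Tangent line at P: 23*x - 10*y - 56 = 0.

Step 1: f(2, -1) = 0, so P lies on C.
Step 2: partial derivatives
  f_x(x, y) = 6*x**2 - 2*x*y - 2*x - y**2, f_y(x, y) = -x**2 - 2*x*y - 6*y**2 + 4*y.
  f_x(P) = 23, f_y(P) = -10 (gradient nonzero, so P is smooth).
Step 3: tangent line at P: 23·(x − 2) + -10·(y − -1) = 0.
Expanding: 23*x - 10*y - 56 = 0.


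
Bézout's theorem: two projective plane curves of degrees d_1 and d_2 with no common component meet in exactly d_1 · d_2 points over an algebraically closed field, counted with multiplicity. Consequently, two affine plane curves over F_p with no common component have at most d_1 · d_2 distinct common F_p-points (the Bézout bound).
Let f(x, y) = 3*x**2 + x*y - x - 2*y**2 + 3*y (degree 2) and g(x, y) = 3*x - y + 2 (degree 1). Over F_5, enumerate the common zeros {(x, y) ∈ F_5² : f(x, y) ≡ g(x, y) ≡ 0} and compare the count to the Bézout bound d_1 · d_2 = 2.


Common zeros: {(4, 4)}; count = 1; Bézout bound = 2.

deg(f) = 2, deg(g) = 1, so Bézout bound = 2.
Scan x ∈ F_5. For each x, list the y ∈ F_5 with f(x, y) ≡ 0 and those with g(x, y) ≡ 0 (mod 5); the common zeros in that column are the intersection.
  x = 0: f ≡ 0 at y ∈ {0, 4}; g ≡ 0 at y ∈ {2}; common: ∅.
  x = 1: f ≡ 0 at y ∈ ∅; g ≡ 0 at y ∈ {0}; common: ∅.
  x = 2: f ≡ 0 at y ∈ {0}; g ≡ 0 at y ∈ {3}; common: ∅.
  x = 3: f ≡ 0 at y ∈ ∅; g ≡ 0 at y ∈ {1}; common: ∅.
  x = 4: f ≡ 0 at y ∈ {2, 4}; g ≡ 0 at y ∈ {4}; common: {4}.
Collecting: common zeros = {(4, 4)}, so the count is 1.
Comparison with the Bézout bound: 1 ≤ 2 = deg(f)·deg(g), as expected for curves with no common component (the affine F_5-count falls short of the bound because intersections may lie at infinity, over extension fields, or carry multiplicity).


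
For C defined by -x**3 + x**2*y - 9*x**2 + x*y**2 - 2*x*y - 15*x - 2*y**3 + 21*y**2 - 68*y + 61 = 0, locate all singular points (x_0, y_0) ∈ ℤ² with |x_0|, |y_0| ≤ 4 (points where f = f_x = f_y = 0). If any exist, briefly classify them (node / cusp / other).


Singular points: {(-2, 3)}; classification: cusp.

Compute partial derivatives:
  f_x = -3*x**2 + 2*x*y - 18*x + y**2 - 2*y - 15.
  f_y = x**2 + 2*x*y - 2*x - 6*y**2 + 42*y - 68.
Scan x_0 ∈ {−4, ..., 4}. For each x_0, f_y(x_0, y) is a polynomial in y; find its integer roots y ∈ {−4, ..., 4}, then test f_x and f at those candidates.
  x = -4: f_y(-4, y) = -6*y**2 + 34*y - 44; vanishes at y ∈ {2}. (-4, 2): f_x = -7 ≠ 0.
  x = -3: f_y(-3, y) = -6*y**2 + 36*y - 53; no integer root y with |y| ≤ 4.
  x = -2: f_y(-2, y) = -6*y**2 + 38*y - 60; vanishes at y ∈ {3}. (-2, 3): f_x = 0, f = 0 — SINGULAR.
  x = -1: f_y(-1, y) = -6*y**2 + 40*y - 65; no integer root y with |y| ≤ 4.
  x = 0: f_y(0, y) = -6*y**2 + 42*y - 68; no integer root y with |y| ≤ 4.
  x = 1: f_y(1, y) = -6*y**2 + 44*y - 69; no integer root y with |y| ≤ 4.
  x = 2: f_y(2, y) = -6*y**2 + 46*y - 68; vanishes at y ∈ {2}. (2, 2): f_x = -55 ≠ 0.
  x = 3: f_y(3, y) = -6*y**2 + 48*y - 65; no integer root y with |y| ≤ 4.
  x = 4: f_y(4, y) = -6*y**2 + 50*y - 60; no integer root y with |y| ≤ 4.
Only singular point on the grid: (-2, 3).
Classify: substitute x = -2 + u, y = 3 + v and expand: f = -u**3 + u**2*v + u*v**2 - 2*v**3 + v**2.
No constant or linear terms (consistent with a singular point). Quadratic part: v**2. Cubic part: -u**3 + u**2*v + u*v**2 - 2*v**3.
The quadratic part v**2 is a perfect square, so there is a single (double) tangent line v = 0, i.e. y = 3. Restricting the cubic part to that line (v = 0) leaves -u**3 ≠ 0, so f is not divisible by v and the branch is v² ≈ u**3 to lowest order — this is a cusp.
Classification: cusp.


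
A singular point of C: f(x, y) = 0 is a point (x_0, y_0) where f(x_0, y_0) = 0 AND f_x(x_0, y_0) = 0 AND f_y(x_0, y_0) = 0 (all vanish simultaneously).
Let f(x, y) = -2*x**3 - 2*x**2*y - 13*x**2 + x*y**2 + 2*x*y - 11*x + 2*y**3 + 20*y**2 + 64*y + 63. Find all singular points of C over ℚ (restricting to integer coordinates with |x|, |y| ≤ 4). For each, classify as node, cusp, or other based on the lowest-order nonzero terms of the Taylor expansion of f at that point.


Singular points: {(-1, -3)}; classification: node.

Compute partial derivatives:
  f_x = -6*x**2 - 4*x*y - 26*x + y**2 + 2*y - 11.
  f_y = -2*x**2 + 2*x*y + 2*x + 6*y**2 + 40*y + 64.
Scan x_0 ∈ {−4, ..., 4}. For each x_0, f_y(x_0, y) is a polynomial in y; find its integer roots y ∈ {−4, ..., 4}, then test f_x and f at those candidates.
  x = -4: f_y(-4, y) = 6*y**2 + 32*y + 24; no integer root y with |y| ≤ 4.
  x = -3: f_y(-3, y) = 6*y**2 + 34*y + 40; vanishes at y ∈ {-4}. (-3, -4): f_x = -27 ≠ 0.
  x = -2: f_y(-2, y) = 6*y**2 + 36*y + 52; no integer root y with |y| ≤ 4.
  x = -1: f_y(-1, y) = 6*y**2 + 38*y + 60; vanishes at y ∈ {-3}. (-1, -3): f_x = 0, f = 0 — SINGULAR.
  x = 0: f_y(0, y) = 6*y**2 + 40*y + 64; vanishes at y ∈ {-4}. (0, -4): f_x = -3 ≠ 0.
  x = 1: f_y(1, y) = 6*y**2 + 42*y + 64; no integer root y with |y| ≤ 4.
  x = 2: f_y(2, y) = 6*y**2 + 44*y + 60; no integer root y with |y| ≤ 4.
  x = 3: f_y(3, y) = 6*y**2 + 46*y + 52; no integer root y with |y| ≤ 4.
  x = 4: f_y(4, y) = 6*y**2 + 48*y + 40; no integer root y with |y| ≤ 4.
Only singular point on the grid: (-1, -3).
Classify: substitute x = -1 + u, y = -3 + v and expand: f = -2*u**3 - 2*u**2*v - u**2 + u*v**2 + 2*v**3 + v**2.
No constant or linear terms (consistent with a singular point). Quadratic part: -u**2 + v**2. Cubic part: -2*u**3 - 2*u**2*v + u*v**2 + 2*v**3.
The quadratic part v**2 - u**2 = (v − u)(v + u) splits into two distinct linear factors, so there are two distinct tangent lines y − -3 = ±(x − -1) — this is a node (ordinary double point).
Classification: node.


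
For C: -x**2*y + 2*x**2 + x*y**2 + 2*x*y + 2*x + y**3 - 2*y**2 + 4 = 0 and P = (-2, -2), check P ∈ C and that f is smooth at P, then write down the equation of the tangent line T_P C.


Tangent line at P: -14*x + 20*y + 12 = 0.

Step 1: f(-2, -2) = 0, so P lies on C.
Step 2: partial derivatives
  f_x(x, y) = -2*x*y + 4*x + y**2 + 2*y + 2, f_y(x, y) = -x**2 + 2*x*y + 2*x + 3*y**2 - 4*y.
  f_x(P) = -14, f_y(P) = 20 (gradient nonzero, so P is smooth).
Step 3: tangent line at P: -14·(x − -2) + 20·(y − -2) = 0.
Expanding: -14*x + 20*y + 12 = 0.


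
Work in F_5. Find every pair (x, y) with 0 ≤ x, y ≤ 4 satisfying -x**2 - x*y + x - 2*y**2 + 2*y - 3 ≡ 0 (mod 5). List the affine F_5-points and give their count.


Affine F_5-points: {(0, 3), (2, 0), (3, 3), (3, 4), (4, 0), (4, 4)}; count = 6.

For each of the 25 pairs (x, y) ∈ F_5², evaluate f(x, y) mod 5. Record the zeros.
  x = 0: [0↦2, 1↦2, 2↦3, 3↦0, 4↦3]  zeros at y ∈ {3}
  x = 1: [0↦2, 1↦1, 2↦1, 3↦2, 4↦4]  zeros at y ∈ ∅
  x = 2: [0↦0, 1↦3, 2↦2, 3↦2, 4↦3]  zeros at y ∈ {0}
  x = 3: [0↦1, 1↦3, 2↦1, 3↦0, 4↦0]  zeros at y ∈ {3, 4}
  x = 4: [0↦0, 1↦1, 2↦3, 3↦1, 4↦0]  zeros at y ∈ {0, 4}
Collecting zeros: affine points = {(0, 3), (2, 0), (3, 3), (3, 4), (4, 0), (4, 4)}.
Total count |C(F_5)_aff| = 6.


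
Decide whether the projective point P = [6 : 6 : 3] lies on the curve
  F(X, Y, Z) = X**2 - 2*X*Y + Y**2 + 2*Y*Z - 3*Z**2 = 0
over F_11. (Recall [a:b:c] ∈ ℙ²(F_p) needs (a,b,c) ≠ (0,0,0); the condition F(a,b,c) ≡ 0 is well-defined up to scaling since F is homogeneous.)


F(6,6,3) ≡ 9 (mod 11); P is NOT on the curve.

Evaluate F(6, 6, 3) term-by-term (mod 11).
  X**2 ↦ 1·36·1·1 = 36
  -2*X*Y ↦ -2·6·6·1 = -72
  Y**2 ↦ 1·1·36·1 = 36
  2*Y*Z ↦ 2·1·6·3 = 36
  -3*Z**2 ↦ -3·1·1·9 = -27
Sum: F(6, 6, 3) = (36) + (-72) + (36) + (36) + (-27) = 9.
Reducing mod 11: 9 ≡ 9 (mod 11).
Since F(a, b, c) ≡ 9 ≠ 0 (mod 11), P does NOT lie on the curve.


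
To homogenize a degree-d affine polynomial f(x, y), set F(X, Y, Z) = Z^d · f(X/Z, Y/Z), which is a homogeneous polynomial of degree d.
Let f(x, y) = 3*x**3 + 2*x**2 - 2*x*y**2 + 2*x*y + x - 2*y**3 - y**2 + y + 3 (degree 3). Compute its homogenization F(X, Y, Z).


F(X, Y, Z) = 3*X**3 + 2*X**2*Z - 2*X*Y**2 + 2*X*Y*Z + X*Z**2 - 2*Y**3 - Y**2*Z + Y*Z**2 + 3*Z**3

deg(f) = 3.
Substitute x = X/Z, y = Y/Z into f, then multiply by Z^3.
  monomial 3·x^3·y^0 ↦ 3·X^3·Y^0·Z^0.
  monomial 2·x^2·y^0 ↦ 2·X^2·Y^0·Z^1.
  monomial -2·x^1·y^2 ↦ -2·X^1·Y^2·Z^0.
  monomial 2·x^1·y^1 ↦ 2·X^1·Y^1·Z^1.
  monomial 1·x^1·y^0 ↦ 1·X^1·Y^0·Z^2.
  monomial -2·x^0·y^3 ↦ -2·X^0·Y^3·Z^0.
  monomial -1·x^0·y^2 ↦ -1·X^0·Y^2·Z^1.
  monomial 1·x^0·y^1 ↦ 1·X^0·Y^1·Z^2.
  monomial 3·x^0·y^0 ↦ 3·X^0·Y^0·Z^3.
Collecting: F(X, Y, Z) = 3*X**3 + 2*X**2*Z - 2*X*Y**2 + 2*X*Y*Z + X*Z**2 - 2*Y**3 - Y**2*Z + Y*Z**2 + 3*Z**3.


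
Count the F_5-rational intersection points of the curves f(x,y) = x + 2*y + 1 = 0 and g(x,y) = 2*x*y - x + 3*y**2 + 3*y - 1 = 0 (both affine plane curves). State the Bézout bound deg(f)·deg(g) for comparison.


Common zeros: {(3, 3), (4, 0)}; count = 2; Bézout bound = 2.

deg(f) = 1, deg(g) = 2, so Bézout bound = 2.
Scan x ∈ F_5. For each x, list the y ∈ F_5 with f(x, y) ≡ 0 and those with g(x, y) ≡ 0 (mod 5); the common zeros in that column are the intersection.
  x = 0: f ≡ 0 at y ∈ {2}; g ≡ 0 at y ∈ {1, 3}; common: ∅.
  x = 1: f ≡ 0 at y ∈ {4}; g ≡ 0 at y ∈ {2, 3}; common: ∅.
  x = 2: f ≡ 0 at y ∈ {1}; g ≡ 0 at y ∈ {3}; common: ∅.
  x = 3: f ≡ 0 at y ∈ {3}; g ≡ 0 at y ∈ {3, 4}; common: {3}.
  x = 4: f ≡ 0 at y ∈ {0}; g ≡ 0 at y ∈ {0, 3}; common: {0}.
Collecting: common zeros = {(3, 3), (4, 0)}, so the count is 2.
Comparison with the Bézout bound: 2 ≤ 2 = deg(f)·deg(g), as expected for curves with no common component (the bound is attained).


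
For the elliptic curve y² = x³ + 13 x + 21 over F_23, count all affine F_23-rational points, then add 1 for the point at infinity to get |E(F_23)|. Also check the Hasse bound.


Affine points = {(1, 9), (1, 14), (2, 3), (2, 20), (3, 8), (3, 15), (5, 2), (5, 21), (6, 4), (6, 19), (7, 8), (7, 15), (8, 4), (8, 19), (9, 4), (9, 19), (10, 1), (10, 22), (11, 0), (13, 8), (13, 15), (14, 7), (14, 16), (15, 7), (15, 16), (16, 1), (16, 22), (17, 7), (17, 16), (20, 1), (20, 22)}; affine count = 31; |E(F_23)| = 32.

Discriminant check: Δ ∝ 4a³ + 27b² = 4·13³ + 27·21² = 4·2197 + 27·441 ≡ 18 (mod 23). Nonzero ⇒ E is nonsingular.
For each x ∈ F_23, compute rhs = x³ + 13·x + 21 mod 23, then count y ∈ F_23 with y² ≡ rhs.
  x = 0: rhs = 21, matching y values: none (0 points).
  x = 1: rhs = 12, matching y values: 9, 14 (2 points).
  x = 2: rhs = 9, matching y values: 3, 20 (2 points).
  x = 3: rhs = 18, matching y values: 8, 15 (2 points).
  x = 4: rhs = 22, matching y values: none (0 points).
  x = 5: rhs = 4, matching y values: 2, 21 (2 points).
  x = 6: rhs = 16, matching y values: 4, 19 (2 points).
  x = 7: rhs = 18, matching y values: 8, 15 (2 points).
  x = 8: rhs = 16, matching y values: 4, 19 (2 points).
  x = 9: rhs = 16, matching y values: 4, 19 (2 points).
  x = 10: rhs = 1, matching y values: 1, 22 (2 points).
  x = 11: rhs = 0, matching y values: 0 (1 points).
  x = 12: rhs = 19, matching y values: none (0 points).
  x = 13: rhs = 18, matching y values: 8, 15 (2 points).
  x = 14: rhs = 3, matching y values: 7, 16 (2 points).
  x = 15: rhs = 3, matching y values: 7, 16 (2 points).
  x = 16: rhs = 1, matching y values: 1, 22 (2 points).
  x = 17: rhs = 3, matching y values: 7, 16 (2 points).
  x = 18: rhs = 15, matching y values: none (0 points).
  x = 19: rhs = 20, matching y values: none (0 points).
  x = 20: rhs = 1, matching y values: 1, 22 (2 points).
  x = 21: rhs = 10, matching y values: none (0 points).
  x = 22: rhs = 7, matching y values: none (0 points).
Total affine count: 31.
Full point count |E(F_23)| = 31 + 1 = 32.
Hasse bound: |32 − (23+1)| = |8| = 8 ≤ 2√23 ≈ 9.5917 ✓.


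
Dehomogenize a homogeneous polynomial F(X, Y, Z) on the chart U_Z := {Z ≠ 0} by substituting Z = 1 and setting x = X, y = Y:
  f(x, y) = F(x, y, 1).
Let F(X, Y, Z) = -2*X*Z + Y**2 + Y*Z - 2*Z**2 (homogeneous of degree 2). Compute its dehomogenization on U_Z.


f(x, y) = -2*x + y**2 + y - 2

On U_Z we set Z = 1. Each monomial c·X^i·Y^j·Z^k in F becomes c·x^i·y^j·1^k = c·x^i·y^j.
Substituting Z = 1: F(X, Y, 1) = -2*x + y**2 + y - 2.
Note: deg(f) ≤ deg(F) = 2; strict inequality happens when F is divisible by Z (lost terms).


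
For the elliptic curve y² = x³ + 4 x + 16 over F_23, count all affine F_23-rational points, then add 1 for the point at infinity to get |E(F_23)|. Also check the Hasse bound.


Affine points = {(0, 4), (0, 19), (2, 3), (2, 20), (3, 3), (3, 20), (4, 2), (4, 21), (5, 0), (6, 7), (6, 16), (8, 10), (8, 13), (15, 1), (15, 22), (16, 6), (16, 17), (17, 11), (17, 12), (18, 3), (18, 20), (20, 0), (21, 0)}; affine count = 23; |E(F_23)| = 24.

Discriminant check: Δ ∝ 4a³ + 27b² = 4·4³ + 27·16² = 4·64 + 27·256 ≡ 15 (mod 23). Nonzero ⇒ E is nonsingular.
For each x ∈ F_23, compute rhs = x³ + 4·x + 16 mod 23, then count y ∈ F_23 with y² ≡ rhs.
  x = 0: rhs = 16, matching y values: 4, 19 (2 points).
  x = 1: rhs = 21, matching y values: none (0 points).
  x = 2: rhs = 9, matching y values: 3, 20 (2 points).
  x = 3: rhs = 9, matching y values: 3, 20 (2 points).
  x = 4: rhs = 4, matching y values: 2, 21 (2 points).
  x = 5: rhs = 0, matching y values: 0 (1 points).
  x = 6: rhs = 3, matching y values: 7, 16 (2 points).
  x = 7: rhs = 19, matching y values: none (0 points).
  x = 8: rhs = 8, matching y values: 10, 13 (2 points).
  x = 9: rhs = 22, matching y values: none (0 points).
  x = 10: rhs = 21, matching y values: none (0 points).
  x = 11: rhs = 11, matching y values: none (0 points).
  x = 12: rhs = 21, matching y values: none (0 points).
  x = 13: rhs = 11, matching y values: none (0 points).
  x = 14: rhs = 10, matching y values: none (0 points).
  x = 15: rhs = 1, matching y values: 1, 22 (2 points).
  x = 16: rhs = 13, matching y values: 6, 17 (2 points).
  x = 17: rhs = 6, matching y values: 11, 12 (2 points).
  x = 18: rhs = 9, matching y values: 3, 20 (2 points).
  x = 19: rhs = 5, matching y values: none (0 points).
  x = 20: rhs = 0, matching y values: 0 (1 points).
  x = 21: rhs = 0, matching y values: 0 (1 points).
  x = 22: rhs = 11, matching y values: none (0 points).
Total affine count: 23.
Full point count |E(F_23)| = 23 + 1 = 24.
Hasse bound: |24 − (23+1)| = |0| = 0 ≤ 2√23 ≈ 9.5917 ✓.


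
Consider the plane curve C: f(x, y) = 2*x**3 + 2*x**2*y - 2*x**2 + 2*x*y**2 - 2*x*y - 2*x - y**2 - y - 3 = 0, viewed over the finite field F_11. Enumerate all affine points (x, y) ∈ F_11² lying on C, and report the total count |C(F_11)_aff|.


Affine F_11-points: {(0, 5), (5, 0), (5, 3), (6, 10), (7, 4), (8, 9), (8, 10), (10, 2), (10, 10)}; count = 9.

For each of the 121 pairs (x, y) ∈ F_11², evaluate f(x, y) mod 11. Record the zeros.
  x = 0: [0↦8, 1↦6, 2↦2, 3↦7, 4↦10, 5↦0, 6↦10, 7↦7, 8↦2, 9↦6, 10↦8]  zeros at y ∈ {5}
  x = 1: [0↦6, 1↦6, 2↦8, 3↦1, 4↦7, 5↦4, 6↦3, 7↦4, 8↦7, 9↦1, 10↦8]  zeros at y ∈ ∅
  x = 2: [0↦1, 1↦7, 2↦8, 3↦4, 4↦6, 5↦3, 6↦6, 7↦4, 8↦8, 9↦7, 10↦1]  zeros at y ∈ ∅
  x = 3: [0↦5, 1↦10, 2↦3, 3↦6, 4↦8, 5↦9, 6↦9, 7↦8, 8↦6, 9↦3, 10↦10]  zeros at y ∈ ∅
  x = 4: [0↦8, 1↦5, 2↦5, 3↦8, 4↦3, 5↦1, 6↦2, 7↦6, 8↦2, 9↦1, 10↦3]  zeros at y ∈ ∅
  x = 5: [0↦0, 1↦4, 2↦4, 3↦0, 4↦3, 5↦2, 6↦8, 7↦10, 8↦8, 9↦2, 10↦3]  zeros at y ∈ {0, 3}
  x = 6: [0↦4, 1↦8, 2↦1, 3↦5, 4↦9, 5↦2, 6↦6, 7↦10, 8↦3, 9↦7, 10↦0]  zeros at y ∈ {10}
  x = 7: [0↦10, 1↦7, 2↦8, 3↦2, 4↦0, 5↦2, 6↦8, 7↦7, 8↦10, 9↦6, 10↦6]  zeros at y ∈ {4}
  x = 8: [0↦8, 1↦2, 2↦4, 3↦3, 4↦10, 5↦3, 6↦4, 7↦2, 8↦8, 9↦0, 10↦0]  zeros at y ∈ {9, 10}
  x = 9: [0↦10, 1↦5, 2↦1, 3↦9, 4↦7, 5↦6, 6↦6, 7↦7, 8↦9, 9↦1, 10↦5]  zeros at y ∈ ∅
  x = 10: [0↦6, 1↦6, 2↦0, 3↦10, 4↦3, 5↦1, 6↦4, 7↦1, 8↦3, 9↦10, 10↦0]  zeros at y ∈ {2, 10}
Collecting zeros: affine points = {(0, 5), (5, 0), (5, 3), (6, 10), (7, 4), (8, 9), (8, 10), (10, 2), (10, 10)}.
Total count |C(F_11)_aff| = 9.


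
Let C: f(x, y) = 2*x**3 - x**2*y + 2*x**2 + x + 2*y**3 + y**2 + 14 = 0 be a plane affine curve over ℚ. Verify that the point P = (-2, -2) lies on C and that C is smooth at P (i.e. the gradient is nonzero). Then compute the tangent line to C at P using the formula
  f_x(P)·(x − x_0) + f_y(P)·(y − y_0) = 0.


Tangent line at P: 9*x + 16*y + 50 = 0.

Step 1: f(-2, -2) = 0, so P lies on C.
Step 2: partial derivatives
  f_x(x, y) = 6*x**2 - 2*x*y + 4*x + 1, f_y(x, y) = -x**2 + 6*y**2 + 2*y.
  f_x(P) = 9, f_y(P) = 16 (gradient nonzero, so P is smooth).
Step 3: tangent line at P: 9·(x − -2) + 16·(y − -2) = 0.
Expanding: 9*x + 16*y + 50 = 0.


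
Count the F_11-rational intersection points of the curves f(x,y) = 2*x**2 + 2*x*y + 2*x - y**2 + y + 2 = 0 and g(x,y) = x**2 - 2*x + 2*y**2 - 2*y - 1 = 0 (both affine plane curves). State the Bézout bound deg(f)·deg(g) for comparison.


Common zeros: {(2, 9)}; count = 1; Bézout bound = 4.

deg(f) = 2, deg(g) = 2, so Bézout bound = 4.
Scan x ∈ F_11. For each x, list the y ∈ F_11 with f(x, y) ≡ 0 and those with g(x, y) ≡ 0 (mod 11); the common zeros in that column are the intersection.
  x = 0: f ≡ 0 at y ∈ {2, 10}; g ≡ 0 at y ∈ {3, 9}; common: ∅.
  x = 1: f ≡ 0 at y ∈ {7}; g ≡ 0 at y ∈ {4, 8}; common: ∅.
  x = 2: f ≡ 0 at y ∈ {7, 9}; g ≡ 0 at y ∈ {3, 9}; common: {9}.
  x = 3: f ≡ 0 at y ∈ ∅; g ≡ 0 at y ∈ ∅; common: ∅.
  x = 4: f ≡ 0 at y ∈ ∅; g ≡ 0 at y ∈ {2, 10}; common: ∅.
  x = 5: f ≡ 0 at y ∈ ∅; g ≡ 0 at y ∈ ∅; common: ∅.
  x = 6: f ≡ 0 at y ∈ ∅; g ≡ 0 at y ∈ ∅; common: ∅.
  x = 7: f ≡ 0 at y ∈ ∅; g ≡ 0 at y ∈ ∅; common: ∅.
  x = 8: f ≡ 0 at y ∈ {2, 4}; g ≡ 0 at y ∈ ∅; common: ∅.
  x = 9: f ≡ 0 at y ∈ {4}; g ≡ 0 at y ∈ {2, 10}; common: ∅.
  x = 10: f ≡ 0 at y ∈ {1, 9}; g ≡ 0 at y ∈ ∅; common: ∅.
Collecting: common zeros = {(2, 9)}, so the count is 1.
Comparison with the Bézout bound: 1 ≤ 4 = deg(f)·deg(g), as expected for curves with no common component (the affine F_11-count falls short of the bound because intersections may lie at infinity, over extension fields, or carry multiplicity).


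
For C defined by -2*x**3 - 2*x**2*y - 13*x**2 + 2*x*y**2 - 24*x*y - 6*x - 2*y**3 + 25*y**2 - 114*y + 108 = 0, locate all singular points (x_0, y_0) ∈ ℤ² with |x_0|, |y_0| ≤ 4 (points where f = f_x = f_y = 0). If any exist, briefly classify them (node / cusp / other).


Singular points: {(-3, 3)}; classification: node.

Compute partial derivatives:
  f_x = -6*x**2 - 4*x*y - 26*x + 2*y**2 - 24*y - 6.
  f_y = -2*x**2 + 4*x*y - 24*x - 6*y**2 + 50*y - 114.
Scan x_0 ∈ {−4, ..., 4}. For each x_0, f_y(x_0, y) is a polynomial in y; find its integer roots y ∈ {−4, ..., 4}, then test f_x and f at those candidates.
  x = -4: f_y(-4, y) = -6*y**2 + 34*y - 50; no integer root y with |y| ≤ 4.
  x = -3: f_y(-3, y) = -6*y**2 + 38*y - 60; vanishes at y ∈ {3}. (-3, 3): f_x = 0, f = 0 — SINGULAR.
  x = -2: f_y(-2, y) = -6*y**2 + 42*y - 74; no integer root y with |y| ≤ 4.
  x = -1: f_y(-1, y) = -6*y**2 + 46*y - 92; no integer root y with |y| ≤ 4.
  x = 0: f_y(0, y) = -6*y**2 + 50*y - 114; no integer root y with |y| ≤ 4.
  x = 1: f_y(1, y) = -6*y**2 + 54*y - 140; no integer root y with |y| ≤ 4.
  x = 2: f_y(2, y) = -6*y**2 + 58*y - 170; no integer root y with |y| ≤ 4.
  x = 3: f_y(3, y) = -6*y**2 + 62*y - 204; no integer root y with |y| ≤ 4.
  x = 4: f_y(4, y) = -6*y**2 + 66*y - 242; no integer root y with |y| ≤ 4.
Only singular point on the grid: (-3, 3).
Classify: substitute x = -3 + u, y = 3 + v and expand: f = -2*u**3 - 2*u**2*v - u**2 + 2*u*v**2 - 2*v**3 + v**2.
No constant or linear terms (consistent with a singular point). Quadratic part: -u**2 + v**2. Cubic part: -2*u**3 - 2*u**2*v + 2*u*v**2 - 2*v**3.
The quadratic part v**2 - u**2 = (v − u)(v + u) splits into two distinct linear factors, so there are two distinct tangent lines y − 3 = ±(x − -3) — this is a node (ordinary double point).
Classification: node.


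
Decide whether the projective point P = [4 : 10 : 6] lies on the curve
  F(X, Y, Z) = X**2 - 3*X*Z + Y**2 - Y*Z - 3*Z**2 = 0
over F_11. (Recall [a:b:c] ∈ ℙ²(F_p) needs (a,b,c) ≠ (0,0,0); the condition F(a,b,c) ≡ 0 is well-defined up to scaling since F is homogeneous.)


F(4,10,6) ≡ 8 (mod 11); P is NOT on the curve.

Evaluate F(4, 10, 6) term-by-term (mod 11).
  X**2 ↦ 1·16·1·1 = 16
  -3*X*Z ↦ -3·4·1·6 = -72
  Y**2 ↦ 1·1·100·1 = 100
  -Y*Z ↦ -1·1·10·6 = -60
  -3*Z**2 ↦ -3·1·1·36 = -108
Sum: F(4, 10, 6) = (16) + (-72) + (100) + (-60) + (-108) = -124.
Reducing mod 11: -124 ≡ 8 (mod 11).
Since F(a, b, c) ≡ 8 ≠ 0 (mod 11), P does NOT lie on the curve.


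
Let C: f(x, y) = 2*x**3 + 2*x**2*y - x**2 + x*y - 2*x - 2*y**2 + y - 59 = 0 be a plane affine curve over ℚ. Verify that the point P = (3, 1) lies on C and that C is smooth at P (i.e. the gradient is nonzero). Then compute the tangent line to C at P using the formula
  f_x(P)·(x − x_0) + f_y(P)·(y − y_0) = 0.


Tangent line at P: 59*x + 18*y - 195 = 0.

Step 1: f(3, 1) = 0, so P lies on C.
Step 2: partial derivatives
  f_x(x, y) = 6*x**2 + 4*x*y - 2*x + y - 2, f_y(x, y) = 2*x**2 + x - 4*y + 1.
  f_x(P) = 59, f_y(P) = 18 (gradient nonzero, so P is smooth).
Step 3: tangent line at P: 59·(x − 3) + 18·(y − 1) = 0.
Expanding: 59*x + 18*y - 195 = 0.


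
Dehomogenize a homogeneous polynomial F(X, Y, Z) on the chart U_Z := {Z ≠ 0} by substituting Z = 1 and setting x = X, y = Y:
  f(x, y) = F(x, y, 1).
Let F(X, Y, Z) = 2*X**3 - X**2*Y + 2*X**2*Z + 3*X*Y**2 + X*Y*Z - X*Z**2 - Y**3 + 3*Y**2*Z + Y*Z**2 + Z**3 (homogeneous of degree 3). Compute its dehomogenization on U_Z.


f(x, y) = 2*x**3 - x**2*y + 2*x**2 + 3*x*y**2 + x*y - x - y**3 + 3*y**2 + y + 1

On U_Z we set Z = 1. Each monomial c·X^i·Y^j·Z^k in F becomes c·x^i·y^j·1^k = c·x^i·y^j.
Substituting Z = 1: F(X, Y, 1) = 2*x**3 - x**2*y + 2*x**2 + 3*x*y**2 + x*y - x - y**3 + 3*y**2 + y + 1.
Note: deg(f) ≤ deg(F) = 3; strict inequality happens when F is divisible by Z (lost terms).


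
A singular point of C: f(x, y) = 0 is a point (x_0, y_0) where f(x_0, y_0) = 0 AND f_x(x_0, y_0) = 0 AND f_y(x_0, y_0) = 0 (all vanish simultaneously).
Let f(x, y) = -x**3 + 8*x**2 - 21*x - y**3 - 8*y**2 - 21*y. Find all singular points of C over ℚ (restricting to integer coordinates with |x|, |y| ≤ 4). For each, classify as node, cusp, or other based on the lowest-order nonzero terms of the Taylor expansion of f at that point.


Singular points: {(3, -3)}; classification: node.

Compute partial derivatives:
  f_x = -3*x**2 + 16*x - 21.
  f_y = -3*y**2 - 16*y - 21.
Scan x_0 ∈ {−4, ..., 4}. For each x_0, f_y(x_0, y) is a polynomial in y; find its integer roots y ∈ {−4, ..., 4}, then test f_x and f at those candidates.
  x = -4: f_y(-4, y) = -3*y**2 - 16*y - 21; vanishes at y ∈ {-3}. (-4, -3): f_x = -133 ≠ 0.
  x = -3: f_y(-3, y) = -3*y**2 - 16*y - 21; vanishes at y ∈ {-3}. (-3, -3): f_x = -96 ≠ 0.
  x = -2: f_y(-2, y) = -3*y**2 - 16*y - 21; vanishes at y ∈ {-3}. (-2, -3): f_x = -65 ≠ 0.
  x = -1: f_y(-1, y) = -3*y**2 - 16*y - 21; vanishes at y ∈ {-3}. (-1, -3): f_x = -40 ≠ 0.
  x = 0: f_y(0, y) = -3*y**2 - 16*y - 21; vanishes at y ∈ {-3}. (0, -3): f_x = -21 ≠ 0.
  x = 1: f_y(1, y) = -3*y**2 - 16*y - 21; vanishes at y ∈ {-3}. (1, -3): f_x = -8 ≠ 0.
  x = 2: f_y(2, y) = -3*y**2 - 16*y - 21; vanishes at y ∈ {-3}. (2, -3): f_x = -1 ≠ 0.
  x = 3: f_y(3, y) = -3*y**2 - 16*y - 21; vanishes at y ∈ {-3}. (3, -3): f_x = 0, f = 0 — SINGULAR.
  x = 4: f_y(4, y) = -3*y**2 - 16*y - 21; vanishes at y ∈ {-3}. (4, -3): f_x = -5 ≠ 0.
Only singular point on the grid: (3, -3).
Classify: substitute x = 3 + u, y = -3 + v and expand: f = -u**3 - u**2 - v**3 + v**2.
No constant or linear terms (consistent with a singular point). Quadratic part: -u**2 + v**2. Cubic part: -u**3 - v**3.
The quadratic part v**2 - u**2 = (v − u)(v + u) splits into two distinct linear factors, so there are two distinct tangent lines y − -3 = ±(x − 3) — this is a node (ordinary double point).
Classification: node.


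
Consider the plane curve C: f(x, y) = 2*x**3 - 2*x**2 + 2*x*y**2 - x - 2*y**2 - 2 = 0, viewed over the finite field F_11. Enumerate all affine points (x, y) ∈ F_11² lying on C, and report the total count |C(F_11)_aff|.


Affine F_11-points: {(2, 3), (2, 8), (6, 0), (7, 2), (7, 9), (8, 3), (8, 8)}; count = 7.

For each of the 121 pairs (x, y) ∈ F_11², evaluate f(x, y) mod 11. Record the zeros.
  x = 0: [0↦9, 1↦7, 2↦1, 3↦2, 4↦10, 5↦3, 6↦3, 7↦10, 8↦2, 9↦1, 10↦7]  zeros at y ∈ ∅
  x = 1: [0↦8, 1↦8, 2↦8, 3↦8, 4↦8, 5↦8, 6↦8, 7↦8, 8↦8, 9↦8, 10↦8]  zeros at y ∈ ∅
  x = 2: [0↦4, 1↦6, 2↦1, 3↦0, 4↦3, 5↦10, 6↦10, 7↦3, 8↦0, 9↦1, 10↦6]  zeros at y ∈ {3, 8}
  x = 3: [0↦9, 1↦2, 2↦3, 3↦1, 4↦7, 5↦10, 6↦10, 7↦7, 8↦1, 9↦3, 10↦2]  zeros at y ∈ ∅
  x = 4: [0↦2, 1↦8, 2↦4, 3↦1, 4↦10, 5↦9, 6↦9, 7↦10, 8↦1, 9↦4, 10↦8]  zeros at y ∈ ∅
  x = 5: [0↦6, 1↦3, 2↦5, 3↦1, 4↦2, 5↦8, 6↦8, 7↦2, 8↦1, 9↦5, 10↦3]  zeros at y ∈ ∅
  x = 6: [0↦0, 1↦10, 2↦7, 3↦2, 4↦6, 5↦8, 6↦8, 7↦6, 8↦2, 9↦7, 10↦10]  zeros at y ∈ {0}
  x = 7: [0↦7, 1↦8, 2↦0, 3↦5, 4↦1, 5↦10, 6↦10, 7↦1, 8↦5, 9↦0, 10↦8]  zeros at y ∈ {2, 9}
  x = 8: [0↦6, 1↦9, 2↦7, 3↦0, 4↦10, 5↦4, 6↦4, 7↦10, 8↦0, 9↦7, 10↦9]  zeros at y ∈ {3, 8}
  x = 9: [0↦9, 1↦3, 2↦7, 3↦10, 4↦1, 5↦2, 6↦2, 7↦1, 8↦10, 9↦7, 10↦3]  zeros at y ∈ ∅
  x = 10: [0↦6, 1↦2, 2↦1, 3↦3, 4↦8, 5↦5, 6↦5, 7↦8, 8↦3, 9↦1, 10↦2]  zeros at y ∈ ∅
Collecting zeros: affine points = {(2, 3), (2, 8), (6, 0), (7, 2), (7, 9), (8, 3), (8, 8)}.
Total count |C(F_11)_aff| = 7.


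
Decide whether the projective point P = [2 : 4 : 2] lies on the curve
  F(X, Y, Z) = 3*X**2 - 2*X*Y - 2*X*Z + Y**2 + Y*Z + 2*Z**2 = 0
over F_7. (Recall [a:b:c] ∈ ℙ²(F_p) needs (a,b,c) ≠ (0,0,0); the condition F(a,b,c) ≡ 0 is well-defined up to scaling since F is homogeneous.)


F(2,4,2) ≡ 6 (mod 7); P is NOT on the curve.

Evaluate F(2, 4, 2) term-by-term (mod 7).
  3*X**2 ↦ 3·4·1·1 = 12
  -2*X*Y ↦ -2·2·4·1 = -16
  -2*X*Z ↦ -2·2·1·2 = -8
  Y**2 ↦ 1·1·16·1 = 16
  Y*Z ↦ 1·1·4·2 = 8
  2*Z**2 ↦ 2·1·1·4 = 8
Sum: F(2, 4, 2) = (12) + (-16) + (-8) + (16) + (8) + (8) = 20.
Reducing mod 7: 20 ≡ 6 (mod 7).
Since F(a, b, c) ≡ 6 ≠ 0 (mod 7), P does NOT lie on the curve.


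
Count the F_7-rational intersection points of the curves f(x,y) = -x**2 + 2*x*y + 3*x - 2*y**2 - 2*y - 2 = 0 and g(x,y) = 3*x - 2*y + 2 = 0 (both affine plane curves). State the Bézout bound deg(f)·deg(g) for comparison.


Common zeros: ∅; count = 0; Bézout bound = 2.

deg(f) = 2, deg(g) = 1, so Bézout bound = 2.
Scan x ∈ F_7. For each x, list the y ∈ F_7 with f(x, y) ≡ 0 and those with g(x, y) ≡ 0 (mod 7); the common zeros in that column are the intersection.
  x = 0: f ≡ 0 at y ∈ {2, 4}; g ≡ 0 at y ∈ {1}; common: ∅.
  x = 1: f ≡ 0 at y ∈ {0}; g ≡ 0 at y ∈ {6}; common: ∅.
  x = 2: f ≡ 0 at y ∈ {0, 1}; g ≡ 0 at y ∈ {4}; common: ∅.
  x = 3: f ≡ 0 at y ∈ {1}; g ≡ 0 at y ∈ {2}; common: ∅.
  x = 4: f ≡ 0 at y ∈ {4, 6}; g ≡ 0 at y ∈ {0}; common: ∅.
  x = 5: f ≡ 0 at y ∈ ∅; g ≡ 0 at y ∈ {5}; common: ∅.
  x = 6: f ≡ 0 at y ∈ ∅; g ≡ 0 at y ∈ {3}; common: ∅.
Collecting: common zeros = ∅, so the count is 0.
Comparison with the Bézout bound: 0 ≤ 2 = deg(f)·deg(g), as expected for curves with no common component (the affine F_7-count falls short of the bound because intersections may lie at infinity, over extension fields, or carry multiplicity).


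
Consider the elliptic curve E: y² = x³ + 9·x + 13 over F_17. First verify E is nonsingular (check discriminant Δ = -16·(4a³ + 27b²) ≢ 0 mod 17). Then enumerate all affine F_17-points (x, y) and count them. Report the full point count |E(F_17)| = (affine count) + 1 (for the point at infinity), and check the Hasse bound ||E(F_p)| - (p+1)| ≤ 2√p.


Affine points = {(0, 8), (0, 9), (3, 4), (3, 13), (5, 8), (5, 9), (8, 6), (8, 11), (10, 7), (10, 10), (11, 7), (11, 10), (12, 8), (12, 9), (13, 7), (13, 10), (15, 2), (15, 15)}; affine count = 18; |E(F_17)| = 19.

Discriminant check: Δ ∝ 4a³ + 27b² = 4·9³ + 27·13² = 4·729 + 27·169 ≡ 16 (mod 17). Nonzero ⇒ E is nonsingular.
For each x ∈ F_17, compute rhs = x³ + 9·x + 13 mod 17, then count y ∈ F_17 with y² ≡ rhs.
  x = 0: rhs = 13, matching y values: 8, 9 (2 points).
  x = 1: rhs = 6, matching y values: none (0 points).
  x = 2: rhs = 5, matching y values: none (0 points).
  x = 3: rhs = 16, matching y values: 4, 13 (2 points).
  x = 4: rhs = 11, matching y values: none (0 points).
  x = 5: rhs = 13, matching y values: 8, 9 (2 points).
  x = 6: rhs = 11, matching y values: none (0 points).
  x = 7: rhs = 11, matching y values: none (0 points).
  x = 8: rhs = 2, matching y values: 6, 11 (2 points).
  x = 9: rhs = 7, matching y values: none (0 points).
  x = 10: rhs = 15, matching y values: 7, 10 (2 points).
  x = 11: rhs = 15, matching y values: 7, 10 (2 points).
  x = 12: rhs = 13, matching y values: 8, 9 (2 points).
  x = 13: rhs = 15, matching y values: 7, 10 (2 points).
  x = 14: rhs = 10, matching y values: none (0 points).
  x = 15: rhs = 4, matching y values: 2, 15 (2 points).
  x = 16: rhs = 3, matching y values: none (0 points).
Total affine count: 18.
Full point count |E(F_17)| = 18 + 1 = 19.
Hasse bound: |19 − (17+1)| = |1| = 1 ≤ 2√17 ≈ 8.2462 ✓.


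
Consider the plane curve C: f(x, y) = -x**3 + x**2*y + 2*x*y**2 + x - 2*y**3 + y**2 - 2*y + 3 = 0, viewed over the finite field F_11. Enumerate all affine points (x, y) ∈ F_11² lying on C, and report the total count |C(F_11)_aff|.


Affine F_11-points: {(0, 1), (1, 9), (4, 9), (5, 8), (6, 6), (7, 4), (7, 10), (9, 3)}; count = 8.

For each of the 121 pairs (x, y) ∈ F_11², evaluate f(x, y) mod 11. Record the zeros.
  x = 0: [0↦3, 1↦0, 2↦9, 3↦7, 4↦4, 5↦10, 6↦2, 7↦1, 8↦6, 9↦5, 10↦8]  zeros at y ∈ {1}
  x = 1: [0↦3, 1↦3, 2↦8, 3↦6, 4↦7, 5↦10, 6↦3, 7↦7, 8↦10, 9↦0, 10↦9]  zeros at y ∈ {9}
  x = 2: [0↦8, 1↦2, 2↦5, 3↦5, 4↦1, 5↦3, 6↦10, 7↦10, 8↦2, 9↦7, 10↦2]  zeros at y ∈ ∅
  x = 3: [0↦1, 1↦2, 2↦5, 3↦9, 4↦2, 5↦5, 6↦6, 7↦4, 8↦9, 9↦9, 10↦3]  zeros at y ∈ ∅
  x = 4: [0↦9, 1↦8, 2↦2, 3↦1, 4↦4, 5↦10, 6↦7, 7↦5, 8↦3, 9↦0, 10↦6]  zeros at y ∈ {9}
  x = 5: [0↦4, 1↦3, 2↦1, 3↦8, 4↦1, 5↦1, 6↦7, 7↦7, 8↦0, 9↦7, 10↦5]  zeros at y ∈ {8}
  x = 6: [0↦2, 1↦3, 2↦7, 3↦2, 4↦9, 5↦5, 6↦0, 7↦4, 8↦5, 9↦2, 10↦5]  zeros at y ∈ {6}
  x = 7: [0↦8, 1↦2, 2↦3, 3↦10, 4↦0, 5↦5, 6↦2, 7↦1, 8↦1, 9↦1, 10↦0]  zeros at y ∈ {4, 10}
  x = 8: [0↦5, 1↦5, 2↦5, 3↦4, 4↦1, 5↦6, 6↦7, 7↦3, 8↦4, 9↦9, 10↦6]  zeros at y ∈ ∅
  x = 9: [0↦9, 1↦6, 2↦7, 3↦0, 4↦6, 5↦2, 6↦9, 7↦4, 8↦8, 9↦9, 10↦6]  zeros at y ∈ {3}
  x = 10: [0↦3, 1↦10, 2↦3, 3↦3, 4↦9, 5↦9, 6↦2, 7↦9, 8↦7, 9↦6, 10↦5]  zeros at y ∈ ∅
Collecting zeros: affine points = {(0, 1), (1, 9), (4, 9), (5, 8), (6, 6), (7, 4), (7, 10), (9, 3)}.
Total count |C(F_11)_aff| = 8.


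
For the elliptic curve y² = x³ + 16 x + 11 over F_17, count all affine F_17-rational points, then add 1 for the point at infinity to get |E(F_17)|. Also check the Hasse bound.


Affine points = {(2, 0), (3, 1), (3, 16), (6, 0), (9, 0), (10, 7), (10, 10), (13, 6), (13, 11), (14, 2), (14, 15)}; affine count = 11; |E(F_17)| = 12.

Discriminant check: Δ ∝ 4a³ + 27b² = 4·16³ + 27·11² = 4·4096 + 27·121 ≡ 16 (mod 17). Nonzero ⇒ E is nonsingular.
For each x ∈ F_17, compute rhs = x³ + 16·x + 11 mod 17, then count y ∈ F_17 with y² ≡ rhs.
  x = 0: rhs = 11, matching y values: none (0 points).
  x = 1: rhs = 11, matching y values: none (0 points).
  x = 2: rhs = 0, matching y values: 0 (1 points).
  x = 3: rhs = 1, matching y values: 1, 16 (2 points).
  x = 4: rhs = 3, matching y values: none (0 points).
  x = 5: rhs = 12, matching y values: none (0 points).
  x = 6: rhs = 0, matching y values: 0 (1 points).
  x = 7: rhs = 7, matching y values: none (0 points).
  x = 8: rhs = 5, matching y values: none (0 points).
  x = 9: rhs = 0, matching y values: 0 (1 points).
  x = 10: rhs = 15, matching y values: 7, 10 (2 points).
  x = 11: rhs = 5, matching y values: none (0 points).
  x = 12: rhs = 10, matching y values: none (0 points).
  x = 13: rhs = 2, matching y values: 6, 11 (2 points).
  x = 14: rhs = 4, matching y values: 2, 15 (2 points).
  x = 15: rhs = 5, matching y values: none (0 points).
  x = 16: rhs = 11, matching y values: none (0 points).
Total affine count: 11.
Full point count |E(F_17)| = 11 + 1 = 12.
Hasse bound: |12 − (17+1)| = |-6| = 6 ≤ 2√17 ≈ 8.2462 ✓.


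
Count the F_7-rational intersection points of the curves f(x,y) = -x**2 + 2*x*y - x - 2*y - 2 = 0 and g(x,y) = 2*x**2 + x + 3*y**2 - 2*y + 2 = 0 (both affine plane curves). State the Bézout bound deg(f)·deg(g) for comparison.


Common zeros: {(0, 6)}; count = 1; Bézout bound = 4.

deg(f) = 2, deg(g) = 2, so Bézout bound = 4.
Scan x ∈ F_7. For each x, list the y ∈ F_7 with f(x, y) ≡ 0 and those with g(x, y) ≡ 0 (mod 7); the common zeros in that column are the intersection.
  x = 0: f ≡ 0 at y ∈ {6}; g ≡ 0 at y ∈ {4, 6}; common: {6}.
  x = 1: f ≡ 0 at y ∈ ∅; g ≡ 0 at y ∈ {5}; common: ∅.
  x = 2: f ≡ 0 at y ∈ {4}; g ≡ 0 at y ∈ {5}; common: ∅.
  x = 3: f ≡ 0 at y ∈ {0}; g ≡ 0 at y ∈ {4, 6}; common: ∅.
  x = 4: f ≡ 0 at y ∈ {6}; g ≡ 0 at y ∈ ∅; common: ∅.
  x = 5: f ≡ 0 at y ∈ {4}; g ≡ 0 at y ∈ ∅; common: ∅.
  x = 6: f ≡ 0 at y ∈ {3}; g ≡ 0 at y ∈ ∅; common: ∅.
Collecting: common zeros = {(0, 6)}, so the count is 1.
Comparison with the Bézout bound: 1 ≤ 4 = deg(f)·deg(g), as expected for curves with no common component (the affine F_7-count falls short of the bound because intersections may lie at infinity, over extension fields, or carry multiplicity).


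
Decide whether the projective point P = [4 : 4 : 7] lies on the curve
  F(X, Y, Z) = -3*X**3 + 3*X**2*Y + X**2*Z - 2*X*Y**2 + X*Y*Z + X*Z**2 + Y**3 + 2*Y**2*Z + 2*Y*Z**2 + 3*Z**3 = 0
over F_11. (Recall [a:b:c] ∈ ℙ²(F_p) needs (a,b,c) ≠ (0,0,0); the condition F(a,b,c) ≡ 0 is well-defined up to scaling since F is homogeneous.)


F(4,4,7) ≡ 10 (mod 11); P is NOT on the curve.

Evaluate F(4, 4, 7) term-by-term (mod 11).
  -3*X**3 ↦ -3·64·1·1 = -192
  3*X**2*Y ↦ 3·16·4·1 = 192
  X**2*Z ↦ 1·16·1·7 = 112
  -2*X*Y**2 ↦ -2·4·16·1 = -128
  X*Y*Z ↦ 1·4·4·7 = 112
  X*Z**2 ↦ 1·4·1·49 = 196
  Y**3 ↦ 1·1·64·1 = 64
  2*Y**2*Z ↦ 2·1·16·7 = 224
  2*Y*Z**2 ↦ 2·1·4·49 = 392
  3*Z**3 ↦ 3·1·1·343 = 1029
Sum: F(4, 4, 7) = (-192) + (192) + (112) + (-128) + (112) + (196) + (64) + (224) + (392) + (1029) = 2001.
Reducing mod 11: 2001 ≡ 10 (mod 11).
Since F(a, b, c) ≡ 10 ≠ 0 (mod 11), P does NOT lie on the curve.
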